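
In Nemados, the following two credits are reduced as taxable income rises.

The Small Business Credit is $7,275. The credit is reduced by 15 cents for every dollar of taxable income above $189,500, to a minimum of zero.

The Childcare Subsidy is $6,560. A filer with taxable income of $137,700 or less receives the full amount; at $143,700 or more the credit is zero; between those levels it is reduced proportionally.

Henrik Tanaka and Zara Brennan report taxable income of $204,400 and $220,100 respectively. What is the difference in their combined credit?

$2,355

Henrik ($204,400): Small Business Credit: 15% of the $14,900 excess over $189,500 is $2,235; credit = $7,275 − $2,235 = $5,040. Childcare Subsidy: $204,400 is at or above $143,700, so the credit is $0. total $5,040 + $0 = $5,040
Zara ($220,100): Small Business Credit: 15% of the $30,600 excess over $189,500 is $4,590; credit = $7,275 − $4,590 = $2,685. Childcare Subsidy: $220,100 is at or above $143,700, so the credit is $0. total $2,685 + $0 = $2,685
Difference: |$5,040 − $2,685| = $2,355.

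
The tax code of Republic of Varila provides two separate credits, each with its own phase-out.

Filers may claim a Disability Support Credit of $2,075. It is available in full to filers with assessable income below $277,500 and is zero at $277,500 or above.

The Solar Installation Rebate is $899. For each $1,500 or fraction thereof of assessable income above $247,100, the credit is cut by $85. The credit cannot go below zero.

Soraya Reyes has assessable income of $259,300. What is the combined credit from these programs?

$2,209

Disability Support Credit: $259,300 is below the $277,500 cutoff, so the full $2,075 applies.
Solar Installation Rebate: income exceeds $247,100 by $12,200, which is 9 full-or-partial $1,500 increments; reduction = 9 × $85 = $765, leaving $134.
Total: $2,075 + $134 = $2,209.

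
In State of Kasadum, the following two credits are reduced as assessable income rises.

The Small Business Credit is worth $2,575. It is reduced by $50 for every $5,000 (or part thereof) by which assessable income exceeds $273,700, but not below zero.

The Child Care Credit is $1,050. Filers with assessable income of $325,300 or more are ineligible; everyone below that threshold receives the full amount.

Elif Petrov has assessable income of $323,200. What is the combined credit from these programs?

$3,125

Small Business Credit: income exceeds $273,700 by $49,500, which is 10 full-or-partial $5,000 increments; reduction = 10 × $50 = $500, leaving $2,075.
Child Care Credit: $323,200 is below the $325,300 cutoff, so the full $1,050 applies.
Total: $2,075 + $1,050 = $3,125.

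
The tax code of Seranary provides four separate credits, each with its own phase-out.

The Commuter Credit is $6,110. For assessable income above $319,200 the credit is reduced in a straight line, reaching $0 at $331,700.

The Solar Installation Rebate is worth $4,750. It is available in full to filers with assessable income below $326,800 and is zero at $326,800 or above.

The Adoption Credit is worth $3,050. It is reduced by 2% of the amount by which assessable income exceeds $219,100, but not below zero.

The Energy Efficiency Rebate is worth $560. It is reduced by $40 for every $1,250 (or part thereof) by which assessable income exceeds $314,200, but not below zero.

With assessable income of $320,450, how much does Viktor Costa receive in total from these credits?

$11,632

Commuter Credit: $320,450 is $1,250 into a $12,500 phase-out range, leaving 11,250/12,500 of the credit: $6,110 × 11,250/12,500 = $5,499.
Solar Installation Rebate: $320,450 is below the $326,800 cutoff, so the full $4,750 applies.
Adoption Credit: 2% of the $101,350 excess over $219,100 is $2,027; credit = $3,050 − $2,027 = $1,023.
Energy Efficiency Rebate: income exceeds $314,200 by $6,250, which is 5 full-or-partial $1,250 increments; reduction = 5 × $40 = $200, leaving $360.
Total: $5,499 + $4,750 + $1,023 + $360 = $11,632.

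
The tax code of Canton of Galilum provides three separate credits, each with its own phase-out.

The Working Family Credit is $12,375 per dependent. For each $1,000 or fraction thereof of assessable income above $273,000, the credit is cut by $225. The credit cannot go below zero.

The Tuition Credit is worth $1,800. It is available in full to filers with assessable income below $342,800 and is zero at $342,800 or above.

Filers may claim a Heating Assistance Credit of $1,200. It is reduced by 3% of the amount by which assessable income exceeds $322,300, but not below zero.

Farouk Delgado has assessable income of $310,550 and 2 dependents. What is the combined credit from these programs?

$19,200

Working Family Credit: base = 2 × $12,375 = $24,750. income exceeds $273,000 by $37,550, which is 38 full-or-partial $1,000 increments; reduction = 38 × $225 = $8,550, leaving $16,200.
Tuition Credit: $310,550 is below the $342,800 cutoff, so the full $1,800 applies.
Heating Assistance Credit: $310,550 is at or below the $322,300 threshold, so the full $1,200 applies.
Total: $16,200 + $1,800 + $1,200 = $19,200.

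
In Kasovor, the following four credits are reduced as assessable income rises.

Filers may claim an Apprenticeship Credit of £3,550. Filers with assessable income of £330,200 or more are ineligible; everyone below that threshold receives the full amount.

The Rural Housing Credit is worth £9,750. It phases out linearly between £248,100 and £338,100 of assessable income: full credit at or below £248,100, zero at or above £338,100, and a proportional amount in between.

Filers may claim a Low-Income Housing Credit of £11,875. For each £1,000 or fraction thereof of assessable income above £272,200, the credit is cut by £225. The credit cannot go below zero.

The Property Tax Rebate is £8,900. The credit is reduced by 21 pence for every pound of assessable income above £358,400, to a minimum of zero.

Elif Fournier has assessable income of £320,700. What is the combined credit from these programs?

Apprenticeship Credit: £320,700 is below the £330,200 cutoff, so the full £3,550 applies.
Rural Housing Credit: £320,700 is £72,600 into a £90,000 phase-out range, leaving 17,400/90,000 of the credit: £9,750 × 17,400/90,000 = £1,885.
Low-Income Housing Credit: income exceeds £272,200 by £48,500, which is 49 full-or-partial £1,000 increments; reduction = 49 × £225 = £11,025, leaving £850.
Property Tax Rebate: £320,700 is at or below the £358,400 threshold, so the full £8,900 applies.
Total: £3,550 + £1,885 + £850 + £8,900 = £15,185.

£15,185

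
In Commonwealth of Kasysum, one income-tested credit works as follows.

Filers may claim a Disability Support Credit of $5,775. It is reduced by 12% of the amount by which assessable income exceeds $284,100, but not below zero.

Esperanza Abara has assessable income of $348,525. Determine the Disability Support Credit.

$0

Disability Support Credit: 12% of the $64,425 excess over $284,100 is $7,731 ≥ base, so the credit is $0.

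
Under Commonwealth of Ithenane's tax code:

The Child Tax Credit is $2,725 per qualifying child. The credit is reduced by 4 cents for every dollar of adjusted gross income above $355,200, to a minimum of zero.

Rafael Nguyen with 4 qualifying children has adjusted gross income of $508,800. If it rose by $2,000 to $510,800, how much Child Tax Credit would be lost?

$80

At $508,800 — base = 4 × $2,725 = $10,900. 4% of the $153,600 excess over $355,200 is $6,144; credit = $10,900 − $6,144 = $4,756.
At $510,800 — base = 4 × $2,725 = $10,900. 4% of the $155,600 excess over $355,200 is $6,224; credit = $10,900 − $6,224 = $4,676.
Lost: $4,756 − $4,676 = $80.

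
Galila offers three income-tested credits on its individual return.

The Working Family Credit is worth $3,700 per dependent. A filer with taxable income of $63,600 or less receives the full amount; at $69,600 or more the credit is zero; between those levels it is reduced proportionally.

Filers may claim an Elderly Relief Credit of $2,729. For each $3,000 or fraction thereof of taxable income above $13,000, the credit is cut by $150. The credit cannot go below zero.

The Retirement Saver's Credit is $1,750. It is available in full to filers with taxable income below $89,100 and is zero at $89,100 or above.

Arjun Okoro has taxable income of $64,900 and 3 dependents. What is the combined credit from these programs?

Working Family Credit: base = 3 × $3,700 = $11,100. $64,900 is $1,300 into a $6,000 phase-out range, leaving 4,700/6,000 of the credit: $11,100 × 4,700/6,000 = $8,695.
Elderly Relief Credit: income exceeds $13,000 by $51,900, which is 18 full-or-partial $3,000 increments; reduction = 18 × $150 = $2,700, leaving $29.
Retirement Saver's Credit: $64,900 is below the $89,100 cutoff, so the full $1,750 applies.
Total: $8,695 + $29 + $1,750 = $10,474.

$10,474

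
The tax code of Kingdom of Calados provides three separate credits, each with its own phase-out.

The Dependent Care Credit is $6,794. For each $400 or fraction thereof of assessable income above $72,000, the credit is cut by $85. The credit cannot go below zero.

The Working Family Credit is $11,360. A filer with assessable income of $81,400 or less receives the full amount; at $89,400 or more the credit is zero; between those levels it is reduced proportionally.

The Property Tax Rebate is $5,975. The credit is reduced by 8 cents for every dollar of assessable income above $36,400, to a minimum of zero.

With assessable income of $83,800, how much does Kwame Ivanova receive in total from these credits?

$14,379

Dependent Care Credit: income exceeds $72,000 by $11,800, which is 30 full-or-partial $400 increments; reduction = 30 × $85 = $2,550, leaving $4,244.
Working Family Credit: $83,800 is $2,400 into a $8,000 phase-out range, leaving 5,600/8,000 of the credit: $11,360 × 5,600/8,000 = $7,952.
Property Tax Rebate: 8% of the $47,400 excess over $36,400 is $3,792; credit = $5,975 − $3,792 = $2,183.
Total: $4,244 + $7,952 + $2,183 = $14,379.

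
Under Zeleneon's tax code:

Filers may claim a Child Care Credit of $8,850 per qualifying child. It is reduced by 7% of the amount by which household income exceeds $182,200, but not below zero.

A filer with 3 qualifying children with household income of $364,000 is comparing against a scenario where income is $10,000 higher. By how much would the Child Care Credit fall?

At $364,000 — base = 3 × $8,850 = $26,550. 7% of the $181,800 excess over $182,200 is $12,726; credit = $26,550 − $12,726 = $13,824.
At $374,000 — base = 3 × $8,850 = $26,550. 7% of the $191,800 excess over $182,200 is $13,426; credit = $26,550 − $13,426 = $13,124.
Lost: $13,824 − $13,124 = $700.

$700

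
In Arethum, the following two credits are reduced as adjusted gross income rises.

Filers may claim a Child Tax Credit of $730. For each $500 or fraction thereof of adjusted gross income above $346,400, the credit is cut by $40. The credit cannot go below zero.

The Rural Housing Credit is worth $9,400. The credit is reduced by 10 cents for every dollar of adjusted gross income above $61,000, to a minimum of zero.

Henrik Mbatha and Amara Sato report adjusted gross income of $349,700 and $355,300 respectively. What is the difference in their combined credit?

$440

Henrik ($349,700): Child Tax Credit: income exceeds $346,400 by $3,300, which is 7 full-or-partial $500 increments; reduction = 7 × $40 = $280, leaving $450. Rural Housing Credit: 10% of the $288,700 excess over $61,000 is $28,870 ≥ base, so the credit is $0. total $450 + $0 = $450
Amara ($355,300): Child Tax Credit: income exceeds $346,400 by $8,900, which is 18 full-or-partial $500 increments; reduction = 18 × $40 = $720, leaving $10. Rural Housing Credit: 10% of the $294,300 excess over $61,000 is $29,430 ≥ base, so the credit is $0. total $10 + $0 = $10
Difference: |$450 − $10| = $440.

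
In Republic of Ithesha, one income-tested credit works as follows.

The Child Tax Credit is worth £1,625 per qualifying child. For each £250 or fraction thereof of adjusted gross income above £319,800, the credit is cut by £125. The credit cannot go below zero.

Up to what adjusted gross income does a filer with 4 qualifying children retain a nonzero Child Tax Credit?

Full credit = 4 × £1,625 = £6,500.
After 51 increments the reduction is 51 × £125 = £6,375, leaving £125; one more increment wipes it out. Increment 51 ends at excess 51 × £250 = £12,750, so the highest qualifying income is £319,800 + £12,750 = £332,550.

£332,550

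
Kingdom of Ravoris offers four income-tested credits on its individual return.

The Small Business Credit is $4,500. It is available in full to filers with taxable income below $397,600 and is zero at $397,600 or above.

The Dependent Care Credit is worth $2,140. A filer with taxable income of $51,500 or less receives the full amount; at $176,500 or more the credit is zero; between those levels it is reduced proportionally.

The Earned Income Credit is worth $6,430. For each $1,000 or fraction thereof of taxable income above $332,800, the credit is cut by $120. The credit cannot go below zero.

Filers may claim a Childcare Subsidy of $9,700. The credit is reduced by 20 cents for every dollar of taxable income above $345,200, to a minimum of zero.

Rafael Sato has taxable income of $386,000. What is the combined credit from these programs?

Small Business Credit: $386,000 is below the $397,600 cutoff, so the full $4,500 applies.
Dependent Care Credit: $386,000 is at or above $176,500, so the credit is $0.
Earned Income Credit: income exceeds $332,800 by $53,200 → 54 increments × $120 = $6,480 ≥ base, so the credit is $0.
Childcare Subsidy: 20% of the $40,800 excess over $345,200 is $8,160; credit = $9,700 − $8,160 = $1,540.
Total: $4,500 + $0 + $0 + $1,540 = $6,040.

$6,040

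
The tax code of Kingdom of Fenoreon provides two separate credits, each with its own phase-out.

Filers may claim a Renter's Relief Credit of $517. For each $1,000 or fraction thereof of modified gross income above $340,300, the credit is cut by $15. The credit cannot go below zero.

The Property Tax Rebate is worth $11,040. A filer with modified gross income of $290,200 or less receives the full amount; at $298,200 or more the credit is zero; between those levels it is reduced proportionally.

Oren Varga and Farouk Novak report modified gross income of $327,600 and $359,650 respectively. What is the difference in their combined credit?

$300

Oren ($327,600): Renter's Relief Credit: $327,600 is at or below the $340,300 threshold, so the full $517 applies. Property Tax Rebate: $327,600 is at or above $298,200, so the credit is $0. total $517 + $0 = $517
Farouk ($359,650): Renter's Relief Credit: income exceeds $340,300 by $19,350, which is 20 full-or-partial $1,000 increments; reduction = 20 × $15 = $300, leaving $217. Property Tax Rebate: $359,650 is at or above $298,200, so the credit is $0. total $217 + $0 = $217
Difference: |$517 − $217| = $300.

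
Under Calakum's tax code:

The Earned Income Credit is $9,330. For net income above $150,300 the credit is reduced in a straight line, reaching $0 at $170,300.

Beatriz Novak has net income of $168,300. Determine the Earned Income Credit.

Earned Income Credit: $168,300 is $18,000 into a $20,000 phase-out range, leaving 2,000/20,000 of the credit: $9,330 × 2,000/20,000 = $933.

$933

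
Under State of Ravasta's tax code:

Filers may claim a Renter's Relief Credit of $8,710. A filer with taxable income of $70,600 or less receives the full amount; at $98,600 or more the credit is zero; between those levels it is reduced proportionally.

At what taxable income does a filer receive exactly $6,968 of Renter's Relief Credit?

$76,200

$6,968 is 6,968/8,710 of the full $8,710, so 1,742/8,710 of the $28,000 range has been used: income = $70,600 + $28,000 × 1,742/8,710 = $76,200.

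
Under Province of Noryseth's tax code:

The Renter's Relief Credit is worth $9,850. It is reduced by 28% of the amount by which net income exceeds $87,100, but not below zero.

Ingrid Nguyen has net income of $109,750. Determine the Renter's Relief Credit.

Renter's Relief Credit: 28% of the $22,650 excess over $87,100 is $6,342; credit = $9,850 − $6,342 = $3,508.

$3,508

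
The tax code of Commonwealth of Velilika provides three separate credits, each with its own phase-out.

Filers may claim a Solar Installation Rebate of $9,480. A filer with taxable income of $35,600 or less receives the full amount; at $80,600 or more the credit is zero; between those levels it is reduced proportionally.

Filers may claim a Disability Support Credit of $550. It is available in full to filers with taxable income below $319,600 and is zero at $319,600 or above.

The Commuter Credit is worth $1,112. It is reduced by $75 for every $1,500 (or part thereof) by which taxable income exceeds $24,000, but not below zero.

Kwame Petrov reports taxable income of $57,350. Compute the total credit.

$5,448

Solar Installation Rebate: $57,350 is $21,750 into a $45,000 phase-out range, leaving 23,250/45,000 of the credit: $9,480 × 23,250/45,000 = $4,898.
Disability Support Credit: $57,350 is below the $319,600 cutoff, so the full $550 applies.
Commuter Credit: income exceeds $24,000 by $33,350 → 23 increments × $75 = $1,725 ≥ base, so the credit is $0.
Total: $4,898 + $550 + $0 = $5,448.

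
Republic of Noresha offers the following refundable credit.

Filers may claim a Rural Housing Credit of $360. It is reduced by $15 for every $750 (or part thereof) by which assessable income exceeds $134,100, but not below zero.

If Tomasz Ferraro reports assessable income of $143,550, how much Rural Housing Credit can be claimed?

Rural Housing Credit: income exceeds $134,100 by $9,450, which is 13 full-or-partial $750 increments; reduction = 13 × $15 = $195, leaving $165.

$165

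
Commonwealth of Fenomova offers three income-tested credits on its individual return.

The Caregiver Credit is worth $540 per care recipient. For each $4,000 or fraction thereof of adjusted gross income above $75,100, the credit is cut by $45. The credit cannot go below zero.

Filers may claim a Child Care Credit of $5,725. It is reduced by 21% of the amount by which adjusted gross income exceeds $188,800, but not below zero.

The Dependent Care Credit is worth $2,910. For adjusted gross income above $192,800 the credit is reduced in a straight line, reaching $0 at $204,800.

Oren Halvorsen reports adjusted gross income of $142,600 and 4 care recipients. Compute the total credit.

Caregiver Credit: base = 4 × $540 = $2,160. income exceeds $75,100 by $67,500, which is 17 full-or-partial $4,000 increments; reduction = 17 × $45 = $765, leaving $1,395.
Child Care Credit: $142,600 is at or below the $188,800 threshold, so the full $5,725 applies.
Dependent Care Credit: $142,600 is at or below the $192,800 threshold, so the full $2,910 applies.
Total: $1,395 + $5,725 + $2,910 = $10,030.

$10,030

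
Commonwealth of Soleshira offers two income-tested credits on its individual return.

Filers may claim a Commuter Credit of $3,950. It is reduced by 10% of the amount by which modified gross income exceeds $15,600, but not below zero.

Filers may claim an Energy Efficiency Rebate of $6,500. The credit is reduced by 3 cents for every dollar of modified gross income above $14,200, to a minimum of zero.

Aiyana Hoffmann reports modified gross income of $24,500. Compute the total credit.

$9,251

Commuter Credit: 10% of the $8,900 excess over $15,600 is $890; credit = $3,950 − $890 = $3,060.
Energy Efficiency Rebate: 3% of the $10,300 excess over $14,200 is $309; credit = $6,500 − $309 = $6,191.
Total: $3,060 + $6,191 = $9,251.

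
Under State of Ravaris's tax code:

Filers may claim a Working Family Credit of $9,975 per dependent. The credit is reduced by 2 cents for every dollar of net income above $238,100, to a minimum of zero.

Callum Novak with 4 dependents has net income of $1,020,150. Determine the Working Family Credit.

Working Family Credit: base = 4 × $9,975 = $39,900. 2% of the $782,050 excess over $238,100 is $15,641; credit = $39,900 − $15,641 = $24,259.

$24,259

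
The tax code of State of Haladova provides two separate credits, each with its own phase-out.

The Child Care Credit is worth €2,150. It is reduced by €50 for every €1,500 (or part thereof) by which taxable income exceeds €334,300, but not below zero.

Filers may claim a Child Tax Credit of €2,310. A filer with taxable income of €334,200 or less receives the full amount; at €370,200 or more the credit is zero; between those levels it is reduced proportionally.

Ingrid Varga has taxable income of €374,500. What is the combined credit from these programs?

Child Care Credit: income exceeds €334,300 by €40,200, which is 27 full-or-partial €1,500 increments; reduction = 27 × €50 = €1,350, leaving €800.
Child Tax Credit: €374,500 is at or above €370,200, so the credit is €0.
Total: €800 + €0 = €800.

€800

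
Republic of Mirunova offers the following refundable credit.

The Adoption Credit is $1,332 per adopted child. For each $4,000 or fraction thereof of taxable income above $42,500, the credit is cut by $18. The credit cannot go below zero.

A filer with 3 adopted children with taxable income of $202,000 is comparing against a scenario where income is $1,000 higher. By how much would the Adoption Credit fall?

At $202,000 — base = 3 × $1,332 = $3,996. income exceeds $42,500 by $159,500, which is 40 full-or-partial $4,000 increments; reduction = 40 × $18 = $720, leaving $3,276.
At $203,000 — base = 3 × $1,332 = $3,996. income exceeds $42,500 by $160,500, which is 41 full-or-partial $4,000 increments; reduction = 41 × $18 = $738, leaving $3,258.
Lost: $3,276 − $3,258 = $18.

$18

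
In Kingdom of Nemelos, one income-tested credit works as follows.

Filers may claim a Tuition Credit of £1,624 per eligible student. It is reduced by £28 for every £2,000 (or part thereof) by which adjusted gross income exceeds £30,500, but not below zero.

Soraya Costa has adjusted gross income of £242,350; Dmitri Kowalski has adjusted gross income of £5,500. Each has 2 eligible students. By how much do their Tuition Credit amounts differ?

Soraya (£242,350): Tuition Credit: base = 2 × £1,624 = £3,248. income exceeds £30,500 by £211,850, which is 106 full-or-partial £2,000 increments; reduction = 106 × £28 = £2,968, leaving £280.
Dmitri (£5,500): Tuition Credit: base = 2 × £1,624 = £3,248. £5,500 is at or below the £30,500 threshold, so the full £3,248 applies.
Difference: |£280 − £3,248| = £2,968.

£2,968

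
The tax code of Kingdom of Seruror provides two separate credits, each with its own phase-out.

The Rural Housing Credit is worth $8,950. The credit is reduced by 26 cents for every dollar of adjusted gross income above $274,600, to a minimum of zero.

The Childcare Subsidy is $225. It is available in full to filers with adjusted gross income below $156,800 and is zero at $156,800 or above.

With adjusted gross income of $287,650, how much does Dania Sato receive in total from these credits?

$5,557

Rural Housing Credit: 26% of the $13,050 excess over $274,600 is $3,393; credit = $8,950 − $3,393 = $5,557.
Childcare Subsidy: $287,650 meets or exceeds the $156,800 cutoff, so the credit is $0.
Total: $5,557 + $0 = $5,557.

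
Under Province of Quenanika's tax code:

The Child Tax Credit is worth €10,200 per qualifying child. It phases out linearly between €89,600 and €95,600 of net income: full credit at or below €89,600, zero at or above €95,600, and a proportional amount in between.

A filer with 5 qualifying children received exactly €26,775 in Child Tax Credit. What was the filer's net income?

€92,450

Full credit = 5 × €10,200 = €51,000.
€26,775 is 26,775/51,000 of the full €51,000, so 24,225/51,000 of the €6,000 range has been used: income = €89,600 + €6,000 × 24,225/51,000 = €92,450.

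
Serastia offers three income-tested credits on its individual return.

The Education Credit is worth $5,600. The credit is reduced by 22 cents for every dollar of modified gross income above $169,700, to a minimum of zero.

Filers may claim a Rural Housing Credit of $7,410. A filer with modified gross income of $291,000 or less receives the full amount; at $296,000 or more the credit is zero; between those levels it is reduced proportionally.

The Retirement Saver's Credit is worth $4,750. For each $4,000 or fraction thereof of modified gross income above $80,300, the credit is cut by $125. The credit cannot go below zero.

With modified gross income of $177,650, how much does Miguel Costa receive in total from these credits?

$12,886

Education Credit: 22% of the $7,950 excess over $169,700 is $1,749; credit = $5,600 − $1,749 = $3,851.
Rural Housing Credit: $177,650 is at or below the $291,000 threshold, so the full $7,410 applies.
Retirement Saver's Credit: income exceeds $80,300 by $97,350, which is 25 full-or-partial $4,000 increments; reduction = 25 × $125 = $3,125, leaving $1,625.
Total: $3,851 + $7,410 + $1,625 = $12,886.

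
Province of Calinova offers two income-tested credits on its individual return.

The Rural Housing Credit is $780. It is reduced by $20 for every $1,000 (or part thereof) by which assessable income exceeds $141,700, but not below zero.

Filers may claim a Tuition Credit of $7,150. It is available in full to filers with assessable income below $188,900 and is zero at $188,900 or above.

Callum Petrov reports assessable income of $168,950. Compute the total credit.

Rural Housing Credit: income exceeds $141,700 by $27,250, which is 28 full-or-partial $1,000 increments; reduction = 28 × $20 = $560, leaving $220.
Tuition Credit: $168,950 is below the $188,900 cutoff, so the full $7,150 applies.
Total: $220 + $7,150 = $7,370.

$7,370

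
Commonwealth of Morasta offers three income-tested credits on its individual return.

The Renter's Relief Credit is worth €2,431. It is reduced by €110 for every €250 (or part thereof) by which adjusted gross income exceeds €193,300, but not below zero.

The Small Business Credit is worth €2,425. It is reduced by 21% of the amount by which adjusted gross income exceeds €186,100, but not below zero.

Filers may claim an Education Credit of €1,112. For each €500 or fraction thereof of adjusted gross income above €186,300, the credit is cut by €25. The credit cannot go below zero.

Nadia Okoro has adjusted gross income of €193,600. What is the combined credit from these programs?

Renter's Relief Credit: income exceeds €193,300 by €300, which is 2 full-or-partial €250 increments; reduction = 2 × €110 = €220, leaving €2,211.
Small Business Credit: 21% of the €7,500 excess over €186,100 is €1,575; credit = €2,425 − €1,575 = €850.
Education Credit: income exceeds €186,300 by €7,300, which is 15 full-or-partial €500 increments; reduction = 15 × €25 = €375, leaving €737.
Total: €2,211 + €850 + €737 = €3,798.

€3,798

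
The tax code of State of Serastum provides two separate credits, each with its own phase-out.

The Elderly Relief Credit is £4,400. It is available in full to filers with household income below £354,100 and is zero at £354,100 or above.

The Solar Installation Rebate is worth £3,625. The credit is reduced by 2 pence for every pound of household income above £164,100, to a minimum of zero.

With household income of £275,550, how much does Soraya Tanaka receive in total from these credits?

Elderly Relief Credit: £275,550 is below the £354,100 cutoff, so the full £4,400 applies.
Solar Installation Rebate: 2% of the £111,450 excess over £164,100 is £2,229; credit = £3,625 − £2,229 = £1,396.
Total: £4,400 + £1,396 = £5,796.

£5,796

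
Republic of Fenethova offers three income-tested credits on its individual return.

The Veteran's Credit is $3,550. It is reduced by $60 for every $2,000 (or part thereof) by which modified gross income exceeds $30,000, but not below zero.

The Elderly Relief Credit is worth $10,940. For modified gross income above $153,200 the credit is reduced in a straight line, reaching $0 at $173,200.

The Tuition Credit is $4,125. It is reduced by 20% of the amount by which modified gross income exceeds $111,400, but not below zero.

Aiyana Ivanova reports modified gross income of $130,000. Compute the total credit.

Veteran's Credit: income exceeds $30,000 by $100,000, which is 50 full-or-partial $2,000 increments; reduction = 50 × $60 = $3,000, leaving $550.
Elderly Relief Credit: $130,000 is at or below the $153,200 threshold, so the full $10,940 applies.
Tuition Credit: 20% of the $18,600 excess over $111,400 is $3,720; credit = $4,125 − $3,720 = $405.
Total: $550 + $10,940 + $405 = $11,895.

$11,895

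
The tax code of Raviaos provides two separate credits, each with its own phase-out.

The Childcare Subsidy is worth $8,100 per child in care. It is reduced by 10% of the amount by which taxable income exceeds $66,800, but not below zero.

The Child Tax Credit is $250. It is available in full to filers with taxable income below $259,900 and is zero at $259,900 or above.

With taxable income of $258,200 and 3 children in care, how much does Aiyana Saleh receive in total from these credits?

$5,410

Childcare Subsidy: base = 3 × $8,100 = $24,300. 10% of the $191,400 excess over $66,800 is $19,140; credit = $24,300 − $19,140 = $5,160.
Child Tax Credit: $258,200 is below the $259,900 cutoff, so the full $250 applies.
Total: $5,160 + $250 = $5,410.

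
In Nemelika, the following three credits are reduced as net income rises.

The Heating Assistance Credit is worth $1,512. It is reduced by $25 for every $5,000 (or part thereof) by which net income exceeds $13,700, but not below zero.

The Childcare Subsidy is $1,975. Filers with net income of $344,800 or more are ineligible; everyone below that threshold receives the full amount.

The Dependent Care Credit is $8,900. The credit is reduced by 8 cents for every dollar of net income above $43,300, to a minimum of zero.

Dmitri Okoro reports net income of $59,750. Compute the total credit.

Heating Assistance Credit: income exceeds $13,700 by $46,050, which is 10 full-or-partial $5,000 increments; reduction = 10 × $25 = $250, leaving $1,262.
Childcare Subsidy: $59,750 is below the $344,800 cutoff, so the full $1,975 applies.
Dependent Care Credit: 8% of the $16,450 excess over $43,300 is $1,316; credit = $8,900 − $1,316 = $7,584.
Total: $1,262 + $1,975 + $7,584 = $10,821.

$10,821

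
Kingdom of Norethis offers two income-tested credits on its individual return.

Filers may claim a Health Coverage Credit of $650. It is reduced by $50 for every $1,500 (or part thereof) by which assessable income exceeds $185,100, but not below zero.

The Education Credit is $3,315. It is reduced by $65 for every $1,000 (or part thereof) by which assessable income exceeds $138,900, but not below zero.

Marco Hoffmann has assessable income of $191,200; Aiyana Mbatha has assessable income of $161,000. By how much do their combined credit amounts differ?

Marco ($191,200): Health Coverage Credit: income exceeds $185,100 by $6,100, which is 5 full-or-partial $1,500 increments; reduction = 5 × $50 = $250, leaving $400. Education Credit: income exceeds $138,900 by $52,300 → 53 increments × $65 = $3,445 ≥ base, so the credit is $0. total $400 + $0 = $400
Aiyana ($161,000): Health Coverage Credit: $161,000 is at or below the $185,100 threshold, so the full $650 applies. Education Credit: income exceeds $138,900 by $22,100, which is 23 full-or-partial $1,000 increments; reduction = 23 × $65 = $1,495, leaving $1,820. total $650 + $1,820 = $2,470
Difference: |$400 − $2,470| = $2,070.

$2,070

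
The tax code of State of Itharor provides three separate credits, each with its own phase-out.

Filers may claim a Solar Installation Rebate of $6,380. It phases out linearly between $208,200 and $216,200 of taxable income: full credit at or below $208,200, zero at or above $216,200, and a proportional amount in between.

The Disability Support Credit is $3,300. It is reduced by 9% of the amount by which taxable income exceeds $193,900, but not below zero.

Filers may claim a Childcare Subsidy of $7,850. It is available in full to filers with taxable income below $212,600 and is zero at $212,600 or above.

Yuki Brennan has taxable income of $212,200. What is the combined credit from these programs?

Solar Installation Rebate: $212,200 is $4,000 into a $8,000 phase-out range, leaving 4,000/8,000 of the credit: $6,380 × 4,000/8,000 = $3,190.
Disability Support Credit: 9% of the $18,300 excess over $193,900 is $1,647; credit = $3,300 − $1,647 = $1,653.
Childcare Subsidy: $212,200 is below the $212,600 cutoff, so the full $7,850 applies.
Total: $3,190 + $1,653 + $7,850 = $12,693.

$12,693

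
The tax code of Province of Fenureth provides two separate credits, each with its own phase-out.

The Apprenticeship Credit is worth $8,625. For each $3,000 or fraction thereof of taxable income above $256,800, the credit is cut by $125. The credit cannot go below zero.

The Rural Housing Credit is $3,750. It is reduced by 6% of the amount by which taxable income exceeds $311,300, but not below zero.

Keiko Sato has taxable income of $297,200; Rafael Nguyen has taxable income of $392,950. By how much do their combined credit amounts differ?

Keiko ($297,200): Apprenticeship Credit: income exceeds $256,800 by $40,400, which is 14 full-or-partial $3,000 increments; reduction = 14 × $125 = $1,750, leaving $6,875. Rural Housing Credit: $297,200 is at or below the $311,300 threshold, so the full $3,750 applies. total $6,875 + $3,750 = $10,625
Rafael ($392,950): Apprenticeship Credit: income exceeds $256,800 by $136,150, which is 46 full-or-partial $3,000 increments; reduction = 46 × $125 = $5,750, leaving $2,875. Rural Housing Credit: 6% of the $81,650 excess over $311,300 is $4,899 ≥ base, so the credit is $0. total $2,875 + $0 = $2,875
Difference: |$10,625 − $2,875| = $7,750.

$7,750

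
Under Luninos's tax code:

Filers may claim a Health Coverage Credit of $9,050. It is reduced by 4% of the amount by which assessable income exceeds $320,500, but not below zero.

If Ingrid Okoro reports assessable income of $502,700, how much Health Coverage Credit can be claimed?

Health Coverage Credit: 4% of the $182,200 excess over $320,500 is $7,288; credit = $9,050 − $7,288 = $1,762.

$1,762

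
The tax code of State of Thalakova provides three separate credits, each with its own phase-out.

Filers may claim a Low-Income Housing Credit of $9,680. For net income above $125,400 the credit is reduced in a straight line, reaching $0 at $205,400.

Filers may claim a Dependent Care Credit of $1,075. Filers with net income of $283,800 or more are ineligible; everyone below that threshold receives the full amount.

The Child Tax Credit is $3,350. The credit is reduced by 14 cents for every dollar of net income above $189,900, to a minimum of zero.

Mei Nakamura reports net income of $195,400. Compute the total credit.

Low-Income Housing Credit: $195,400 is $70,000 into a $80,000 phase-out range, leaving 10,000/80,000 of the credit: $9,680 × 10,000/80,000 = $1,210.
Dependent Care Credit: $195,400 is below the $283,800 cutoff, so the full $1,075 applies.
Child Tax Credit: 14% of the $5,500 excess over $189,900 is $770; credit = $3,350 − $770 = $2,580.
Total: $1,210 + $1,075 + $2,580 = $4,865.

$4,865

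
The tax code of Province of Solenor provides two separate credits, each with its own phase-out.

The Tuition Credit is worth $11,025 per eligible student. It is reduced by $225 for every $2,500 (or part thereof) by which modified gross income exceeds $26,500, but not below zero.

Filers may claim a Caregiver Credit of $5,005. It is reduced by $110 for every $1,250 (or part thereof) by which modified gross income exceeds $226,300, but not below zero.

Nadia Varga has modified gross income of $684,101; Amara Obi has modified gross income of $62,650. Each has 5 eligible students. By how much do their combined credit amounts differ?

$56,755

Nadia ($684,101): Tuition Credit: base = 5 × $11,025 = $55,125. income exceeds $26,500 by $657,601 → 264 increments × $225 = $59,400 ≥ base, so the credit is $0. Caregiver Credit: income exceeds $226,300 by $457,801 → 367 increments × $110 = $40,370 ≥ base, so the credit is $0. total $0 + $0 = $0
Amara ($62,650): Tuition Credit: base = 5 × $11,025 = $55,125. income exceeds $26,500 by $36,150, which is 15 full-or-partial $2,500 increments; reduction = 15 × $225 = $3,375, leaving $51,750. Caregiver Credit: $62,650 is at or below the $226,300 threshold, so the full $5,005 applies. total $51,750 + $5,005 = $56,755
Difference: |$0 − $56,755| = $56,755.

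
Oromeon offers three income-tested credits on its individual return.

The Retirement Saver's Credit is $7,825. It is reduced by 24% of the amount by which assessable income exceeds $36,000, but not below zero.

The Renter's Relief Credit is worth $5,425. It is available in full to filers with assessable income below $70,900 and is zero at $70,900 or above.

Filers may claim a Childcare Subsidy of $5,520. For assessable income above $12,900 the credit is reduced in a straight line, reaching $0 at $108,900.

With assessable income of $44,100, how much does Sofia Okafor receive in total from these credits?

$15,032

Retirement Saver's Credit: 24% of the $8,100 excess over $36,000 is $1,944; credit = $7,825 − $1,944 = $5,881.
Renter's Relief Credit: $44,100 is below the $70,900 cutoff, so the full $5,425 applies.
Childcare Subsidy: $44,100 is $31,200 into a $96,000 phase-out range, leaving 64,800/96,000 of the credit: $5,520 × 64,800/96,000 = $3,726.
Total: $5,881 + $5,425 + $3,726 = $15,032.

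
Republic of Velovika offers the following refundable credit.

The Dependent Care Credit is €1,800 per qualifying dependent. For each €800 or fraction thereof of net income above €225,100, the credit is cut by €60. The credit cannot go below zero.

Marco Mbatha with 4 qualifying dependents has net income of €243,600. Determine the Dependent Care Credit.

Dependent Care Credit: base = 4 × €1,800 = €7,200. income exceeds €225,100 by €18,500, which is 24 full-or-partial €800 increments; reduction = 24 × €60 = €1,440, leaving €5,760.

€5,760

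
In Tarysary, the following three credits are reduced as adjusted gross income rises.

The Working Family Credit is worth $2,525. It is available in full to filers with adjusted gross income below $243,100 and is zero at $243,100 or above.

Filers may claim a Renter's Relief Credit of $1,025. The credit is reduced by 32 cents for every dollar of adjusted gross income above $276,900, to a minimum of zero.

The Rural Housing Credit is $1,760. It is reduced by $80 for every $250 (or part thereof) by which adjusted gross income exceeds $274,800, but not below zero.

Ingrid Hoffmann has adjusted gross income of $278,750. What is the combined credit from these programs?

$913

Working Family Credit: $278,750 meets or exceeds the $243,100 cutoff, so the credit is $0.
Renter's Relief Credit: 32% of the $1,850 excess over $276,900 is $592; credit = $1,025 − $592 = $433.
Rural Housing Credit: income exceeds $274,800 by $3,950, which is 16 full-or-partial $250 increments; reduction = 16 × $80 = $1,280, leaving $480.
Total: $0 + $433 + $480 = $913.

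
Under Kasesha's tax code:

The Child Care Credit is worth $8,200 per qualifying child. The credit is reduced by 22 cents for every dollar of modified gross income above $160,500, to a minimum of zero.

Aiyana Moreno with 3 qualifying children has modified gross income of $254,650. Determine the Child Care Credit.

$3,887

Child Care Credit: base = 3 × $8,200 = $24,600. 22% of the $94,150 excess over $160,500 is $20,713; credit = $24,600 − $20,713 = $3,887.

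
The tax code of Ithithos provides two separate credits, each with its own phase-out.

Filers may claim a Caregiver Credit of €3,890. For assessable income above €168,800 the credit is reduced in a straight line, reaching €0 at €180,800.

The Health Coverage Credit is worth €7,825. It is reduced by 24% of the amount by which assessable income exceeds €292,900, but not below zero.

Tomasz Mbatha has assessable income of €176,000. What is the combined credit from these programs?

Caregiver Credit: €176,000 is €7,200 into a €12,000 phase-out range, leaving 4,800/12,000 of the credit: €3,890 × 4,800/12,000 = €1,556.
Health Coverage Credit: €176,000 is at or below the €292,900 threshold, so the full €7,825 applies.
Total: €1,556 + €7,825 = €9,381.

€9,381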